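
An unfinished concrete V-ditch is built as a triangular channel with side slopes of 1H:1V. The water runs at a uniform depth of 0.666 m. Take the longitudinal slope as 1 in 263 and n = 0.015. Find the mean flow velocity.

V = 1.57 m/s

For a triangular section with side slope z = 1: A = zy² = 1×0.666² = 0.4436 m²; P = 2y√(1+z²) = 2×0.666×1.414 = 1.884 m.
Hydraulic radius R = A/P = 0.4436/1.884 = 0.2355 m.
From Manning's equation, V = (1/n) R^(2/3) S^(1/2) = (1/0.015) × 0.2355^(2/3) × 0.003802^(1/2) = 1.57 m/s.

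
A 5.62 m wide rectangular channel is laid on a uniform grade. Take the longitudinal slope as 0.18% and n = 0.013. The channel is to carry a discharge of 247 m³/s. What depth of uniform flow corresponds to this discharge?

y_n = 8.23 m

Manning's equation rearranged: A R^(2/3) = nQ / (1·√S) = 0.013 × 247 / (√0.0018) = 75.68.
Try y = 7.14 m: A R^(2/3) = 64.05 — too small.
Try y = 8.91 m: A R^(2/3) = 83.06 — too large.
Try y = 8.23 m: A R^(2/3) = 75.72 — ≈ 75.68.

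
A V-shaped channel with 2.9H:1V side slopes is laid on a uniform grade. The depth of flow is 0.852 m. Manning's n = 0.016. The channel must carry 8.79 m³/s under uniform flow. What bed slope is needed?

S = 0.015

For a triangular section with side slope z = 2.9: A = zy² = 2.9×0.852² = 2.105 m²; P = 2y√(1+z²) = 2×0.852×3.068 = 5.227 m.
Hydraulic radius R = A/P = 2.105/5.227 = 0.4027 m.
From Manning's equation, S = [nQ / (1 A R^(2/3))]² = [0.016 × 8.79 / (1 × 2.105 × 0.4027^(2/3))]² = 0.015.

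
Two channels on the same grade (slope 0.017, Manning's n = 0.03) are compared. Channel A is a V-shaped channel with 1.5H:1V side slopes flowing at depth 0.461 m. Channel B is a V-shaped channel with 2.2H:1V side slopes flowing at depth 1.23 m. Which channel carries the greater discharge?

Channel A: For a triangular section with side slope z = 1.5: A = zy² = 1.5×0.461² = 0.3188 m²; P = 2y√(1+z²) = 2×0.461×1.803 = 1.662 m. Hydraulic radius R = A/P = 0.3188/1.662 = 0.1918 m. Q_A = (1/0.03)·0.3188·0.1918^(2/3)·√0.017 = 0.4608 m³/s.
Channel B: For a triangular section with side slope z = 2.2: A = zy² = 2.2×1.23² = 3.328 m²; P = 2y√(1+z²) = 2×1.23×2.417 = 5.945 m. Hydraulic radius R = A/P = 3.328/5.945 = 0.5599 m. Q_B = (1/0.03)·3.328·0.5599^(2/3)·√0.017 = 9.826 m³/s.
Q_A = 0.4608 m³/s vs Q_B = 9.826 m³/s, so channel B carries more.

channel B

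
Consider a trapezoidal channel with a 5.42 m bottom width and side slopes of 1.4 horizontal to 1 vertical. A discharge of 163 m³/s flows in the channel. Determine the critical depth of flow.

y_c = 3.38 m

At critical depth, Q² T / (g A³) = 1, i.e. A³/T = Q²/g = 163²/9.81 = 2708.
At y = 3.87 m: A³/T = 4539 — over.
At y = 3.38 m: A³/T = 2714 — ≈ 2708.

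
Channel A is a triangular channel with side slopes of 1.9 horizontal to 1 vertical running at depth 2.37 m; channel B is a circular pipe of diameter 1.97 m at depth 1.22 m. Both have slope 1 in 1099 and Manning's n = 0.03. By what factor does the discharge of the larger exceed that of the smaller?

8.22

Channel A: For a triangular section with side slope z = 1.9: A = zy² = 1.9×2.37² = 10.67 m²; P = 2y√(1+z²) = 2×2.37×2.147 = 10.18 m. Hydraulic radius R = A/P = 10.67/10.18 = 1.049 m. Q_A = (1/0.03)·10.67·1.049^(2/3)·√0.0009099 = 11.08 m³/s.
Channel B: For a circular section of diameter D = 1.97 m at depth y = 1.22 m, the central angle is θ = 2 arccos(1 − 2y/D) = 3.623 rad. Then A = (D²/8)(θ − sin θ) = 1.983 m² and P = Dθ/2 = 3.569 m. Hydraulic radius R = A/P = 1.983/3.569 = 0.5555 m. Q_B = (1/0.03)·1.983·0.5555^(2/3)·√0.0009099 = 1.347 m³/s.
The larger discharge is 11.08 m³/s and the smaller is 1.347 m³/s; the ratio is 8.22.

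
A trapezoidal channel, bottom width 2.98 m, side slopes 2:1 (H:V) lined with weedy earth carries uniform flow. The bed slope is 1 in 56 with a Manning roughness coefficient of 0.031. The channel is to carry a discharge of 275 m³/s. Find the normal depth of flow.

Manning's equation rearranged: A R^(2/3) = nQ / (1·√S) = 0.031 × 275 / (√0.01786) = 63.8.
At y = 4.12 m: A R^(2/3) = 77.23 — too large.
At y = 3.37 m: A R^(2/3) = 48.73 — too small.
At y = 3.79 m: A R^(2/3) = 63.71 — ≈ 63.8.

y_n = 3.79 m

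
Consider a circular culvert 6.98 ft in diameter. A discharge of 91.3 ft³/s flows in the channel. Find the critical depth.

At critical depth, Q² T / (g A³) = 1, i.e. A³/T = Q²/g = 91.3²/32.2 = 258.9.
Trying y = 2.69 ft: A³/T = 370.1 — too large.
Trying y = 2.02 ft: A³/T = 122.4 — too small.
Trying y = 2.45 ft: A³/T = 258.2 — close enough.

y_c = 2.45 ft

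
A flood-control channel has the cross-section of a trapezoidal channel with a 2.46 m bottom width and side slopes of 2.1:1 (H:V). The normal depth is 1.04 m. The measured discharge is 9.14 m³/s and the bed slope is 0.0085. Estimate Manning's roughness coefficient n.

n = 0.037

With bottom width b = 2.46 m and side slope z = 2.1: A = (b + zy)y = (2.46 + 2.1×1.04)×1.04 = 4.83 m²; P = b + 2y√(1+z²) = 2.46 + 2×1.04×2.326 = 7.298 m.
Hydraulic radius R = A/P = 4.83/7.298 = 0.6618 m.
Rearranging Manning's equation: n = (1/Q) A R^(2/3) S^(1/2) = (1/9.14) × 4.83 × 0.6618^(2/3) × √0.0085 = 0.037.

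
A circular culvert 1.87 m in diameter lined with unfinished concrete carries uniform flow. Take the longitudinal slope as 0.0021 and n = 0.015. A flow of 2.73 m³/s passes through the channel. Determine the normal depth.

y_n = 0.979 m

Manning's equation rearranged: A R^(2/3) = nQ / (1·√S) = 0.015 × 2.73 / (√0.0021) = 0.8936.
At y = 0.682 m: A R^(2/3) = 0.4699 — low.
At y = 1.12 m: A R^(2/3) = 1.108 — high.
At y = 0.979 m: A R^(2/3) = 0.8936 — close enough.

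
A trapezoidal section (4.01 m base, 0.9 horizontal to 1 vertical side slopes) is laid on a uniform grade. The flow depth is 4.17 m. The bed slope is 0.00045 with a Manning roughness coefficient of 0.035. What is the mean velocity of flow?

V = 1 m/s

With bottom width b = 4.01 m and side slope z = 0.9: A = (b + zy)y = (4.01 + 0.9×4.17)×4.17 = 32.37 m²; P = b + 2y√(1+z²) = 4.01 + 2×4.17×1.345 = 15.23 m.
Hydraulic radius R = A/P = 32.37/15.23 = 2.125 m.
From Manning's equation, V = (1/n) R^(2/3) S^(1/2) = (1/0.035) × 2.125^(2/3) × 0.00045^(1/2) = 1 m/s.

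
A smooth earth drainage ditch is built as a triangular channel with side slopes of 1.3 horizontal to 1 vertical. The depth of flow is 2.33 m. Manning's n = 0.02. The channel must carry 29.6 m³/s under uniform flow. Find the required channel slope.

S = 0.00782

For a triangular section with side slope z = 1.3: A = zy² = 1.3×2.33² = 7.058 m²; P = 2y√(1+z²) = 2×2.33×1.64 = 7.643 m.
Hydraulic radius R = A/P = 7.058/7.643 = 0.9234 m.
From Manning's equation, S = [nQ / (1 A R^(2/3))]² = [0.02 × 29.6 / (1 × 7.058 × 0.9234^(2/3))]² = 0.00782.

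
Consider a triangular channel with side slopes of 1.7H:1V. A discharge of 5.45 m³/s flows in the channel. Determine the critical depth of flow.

At critical depth, Q² T / (g A³) = 1, i.e. A³/T = Q²/g = 5.45²/9.81 = 3.028.
Trying y = 1.32 m: A³/T = 5.791 — over.
Trying y = 0.984 m: A³/T = 1.333 — short.
Trying y = 1.16 m: A³/T = 3.035 — matches.

y_c = 1.16 m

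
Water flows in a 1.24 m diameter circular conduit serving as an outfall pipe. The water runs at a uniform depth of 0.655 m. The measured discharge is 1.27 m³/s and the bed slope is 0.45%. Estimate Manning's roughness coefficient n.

n = 0.016

For a circular section of diameter D = 1.24 m at depth y = 0.655 m, the central angle is θ = 2 arccos(1 − 2y/D) = 3.255 rad. Then A = (D²/8)(θ − sin θ) = 0.6472 m² and P = Dθ/2 = 2.018 m.
Hydraulic radius R = A/P = 0.6472/2.018 = 0.3207 m.
Rearranging Manning's equation: n = (1/Q) A R^(2/3) S^(1/2) = (1/1.27) × 0.6472 × 0.3207^(2/3) × √0.0045 = 0.016.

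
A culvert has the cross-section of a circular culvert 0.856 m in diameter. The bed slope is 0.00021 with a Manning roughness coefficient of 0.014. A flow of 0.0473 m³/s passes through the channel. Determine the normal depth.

y_n = 0.274 m

Manning's equation rearranged: A R^(2/3) = nQ / (1·√S) = 0.014 × 0.0473 / (√0.00021) = 0.0457.
Trying y = 0.2 m: A R^(2/3) = 0.02465 — low.
Trying y = 0.307 m: A R^(2/3) = 0.05668 — high.
Trying y = 0.274 m: A R^(2/3) = 0.04568 — ≈ 0.0457.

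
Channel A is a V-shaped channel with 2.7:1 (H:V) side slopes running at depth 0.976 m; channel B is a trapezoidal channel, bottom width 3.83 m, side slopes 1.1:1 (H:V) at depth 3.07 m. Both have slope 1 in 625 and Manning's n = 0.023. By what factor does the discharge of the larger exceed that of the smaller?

20.7

Channel A: For a triangular section with side slope z = 2.7: A = zy² = 2.7×0.976² = 2.572 m²; P = 2y√(1+z²) = 2×0.976×2.879 = 5.62 m. Hydraulic radius R = A/P = 2.572/5.62 = 0.4576 m. Q_A = (1/0.023)·2.572·0.4576^(2/3)·√0.0016 = 2.656 m³/s.
Channel B: With bottom width b = 3.83 m and side slope z = 1.1: A = (b + zy)y = (3.83 + 1.1×3.07)×3.07 = 22.13 m²; P = b + 2y√(1+z²) = 3.83 + 2×3.07×1.487 = 12.96 m. Hydraulic radius R = A/P = 22.13/12.96 = 1.708 m. Q_B = (1/0.023)·22.13·1.708^(2/3)·√0.0016 = 54.97 m³/s.
The larger discharge is 54.97 m³/s and the smaller is 2.656 m³/s; the ratio is 20.7.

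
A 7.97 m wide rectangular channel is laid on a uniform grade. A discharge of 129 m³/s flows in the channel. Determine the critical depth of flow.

y_c = 2.99 m

For a rectangular channel, critical depth y_c = (q²/g)^(1/3) where q = Q/b = 129/7.97 = 16.19 m²/s.
So y_c = (16.19²/9.81)^(1/3) = 2.99 m.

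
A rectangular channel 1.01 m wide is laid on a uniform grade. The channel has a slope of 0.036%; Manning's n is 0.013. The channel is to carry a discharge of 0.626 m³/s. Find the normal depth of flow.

Manning's equation rearranged: A R^(2/3) = nQ / (1·√S) = 0.013 × 0.626 / (√0.00036) = 0.4289.
Try y = 0.987 m: A R^(2/3) = 0.48 — too large.
Try y = 0.901 m: A R^(2/3) = 0.4289 — ≈ 0.4289.

y_n = 0.901 m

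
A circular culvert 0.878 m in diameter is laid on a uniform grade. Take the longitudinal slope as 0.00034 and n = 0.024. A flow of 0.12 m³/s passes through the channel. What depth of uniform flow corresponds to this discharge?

Manning's equation rearranged: A R^(2/3) = nQ / (1·√S) = 0.024 × 0.12 / (√0.00034) = 0.1562.
At y = 0.484 m: A R^(2/3) = 0.1295 — short.
At y = 0.546 m: A R^(2/3) = 0.1562 — close enough.

y_n = 0.546 m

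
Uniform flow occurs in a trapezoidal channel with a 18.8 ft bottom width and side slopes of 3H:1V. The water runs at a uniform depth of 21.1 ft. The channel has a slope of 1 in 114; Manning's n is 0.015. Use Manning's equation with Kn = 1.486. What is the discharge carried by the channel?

Q = 81300 ft³/s

With bottom width b = 18.8 ft and side slope z = 3: A = (b + zy)y = (18.8 + 3×21.1)×21.1 = 1732 ft²; P = b + 2y√(1+z²) = 18.8 + 2×21.1×3.162 = 152.2 ft.
Hydraulic radius R = A/P = 1732/152.2 = 11.38 ft.
Manning's equation: Q = (1.486/n) A R^(2/3) S^(1/2) = (1.486/0.015) × 1732 × 11.38^(2/3) × 0.008772^(1/2) = 81300 ft³/s.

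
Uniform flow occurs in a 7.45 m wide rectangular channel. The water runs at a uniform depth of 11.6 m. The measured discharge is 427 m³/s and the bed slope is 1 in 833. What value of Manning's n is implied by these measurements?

Flow area A = b·y = 7.45 × 11.6 = 86.42 m². Wetted perimeter P = b + 2y = 7.45 + 2×11.6 = 30.65 m.
Hydraulic radius R = A/P = 86.42/30.65 = 2.82 m.
Rearranging Manning's equation: n = (1/Q) A R^(2/3) S^(1/2) = (1/427) × 86.42 × 2.82^(2/3) × √0.0012 = 0.014.

n = 0.014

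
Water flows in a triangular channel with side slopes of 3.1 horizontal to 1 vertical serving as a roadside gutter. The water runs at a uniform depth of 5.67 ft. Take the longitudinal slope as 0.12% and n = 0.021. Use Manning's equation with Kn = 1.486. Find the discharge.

For a triangular section with side slope z = 3.1: A = zy² = 3.1×5.67² = 99.66 ft²; P = 2y√(1+z²) = 2×5.67×3.257 = 36.94 ft.
Hydraulic radius R = A/P = 99.66/36.94 = 2.698 ft.
Manning's equation: Q = (1.486/n) A R^(2/3) S^(1/2) = (1.486/0.021) × 99.66 × 2.698^(2/3) × 0.0012^(1/2) = 473 ft³/s.

Q = 473 ft³/s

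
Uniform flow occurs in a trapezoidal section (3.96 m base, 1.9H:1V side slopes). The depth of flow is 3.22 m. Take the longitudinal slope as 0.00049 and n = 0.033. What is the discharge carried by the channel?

With bottom width b = 3.96 m and side slope z = 1.9: A = (b + zy)y = (3.96 + 1.9×3.22)×3.22 = 32.45 m²; P = b + 2y√(1+z²) = 3.96 + 2×3.22×2.147 = 17.79 m.
Hydraulic radius R = A/P = 32.45/17.79 = 1.824 m.
Manning's equation: Q = (1/n) A R^(2/3) S^(1/2) = (1/0.033) × 32.45 × 1.824^(2/3) × 0.00049^(1/2) = 32.5 m³/s.

Q = 32.5 m³/s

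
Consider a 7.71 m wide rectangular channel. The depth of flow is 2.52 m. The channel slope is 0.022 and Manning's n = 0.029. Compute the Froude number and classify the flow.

supercritical

Flow area A = b·y = 7.71 × 2.52 = 19.43 m². Wetted perimeter P = b + 2y = 7.71 + 2×2.52 = 12.75 m.
Hydraulic radius R = A/P = 19.43/12.75 = 1.524 m.
V = (1/n) R^(2/3) √S = (1/0.029) × 1.524^(2/3) × √0.022 = 6.773 m/s. Hydraulic depth D_h = A/T = 19.43/7.71 = 2.52 m.
Froude number Fr = V/√(g·D_h) = 6.773/√(9.81×2.52) = 1.36, which is greater than 1, so the flow is supercritical.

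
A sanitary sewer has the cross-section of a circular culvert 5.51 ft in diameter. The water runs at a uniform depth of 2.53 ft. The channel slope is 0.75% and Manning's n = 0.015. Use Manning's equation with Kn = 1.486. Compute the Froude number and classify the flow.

For a circular section of diameter D = 5.51 ft at depth y = 2.53 ft, the central angle is θ = 2 arccos(1 − 2y/D) = 2.978 rad. Then A = (D²/8)(θ − sin θ) = 10.68 ft² and P = Dθ/2 = 8.205 ft.
Hydraulic radius R = A/P = 10.68/8.205 = 1.302 ft.
V = (1.486/n) R^(2/3) √S = (1.486/0.015) × 1.302^(2/3) × √0.0075 = 10.23 ft/s. Hydraulic depth D_h = A/T = 10.68/5.492 = 1.946 ft.
Froude number Fr = V/√(g·D_h) = 10.23/√(32.2×1.946) = 1.29, which is greater than 1, so the flow is supercritical.

supercritical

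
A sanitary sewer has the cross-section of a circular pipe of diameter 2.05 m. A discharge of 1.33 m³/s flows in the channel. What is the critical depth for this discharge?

At critical depth, Q² T / (g A³) = 1, i.e. A³/T = Q²/g = 1.33²/9.81 = 0.1803.
Try y = 0.591 m: A³/T = 0.2634 — high.
Try y = 0.392 m: A³/T = 0.05307 — low.
Try y = 0.536 m: A³/T = 0.1802 — close enough.

y_c = 0.536 m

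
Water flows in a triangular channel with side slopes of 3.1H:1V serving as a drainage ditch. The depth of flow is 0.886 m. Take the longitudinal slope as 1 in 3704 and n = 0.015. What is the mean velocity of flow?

V = 0.616 m/s

For a triangular section with side slope z = 3.1: A = zy² = 3.1×0.886² = 2.433 m²; P = 2y√(1+z²) = 2×0.886×3.257 = 5.772 m.
Hydraulic radius R = A/P = 2.433/5.772 = 0.4216 m.
From Manning's equation, V = (1/n) R^(2/3) S^(1/2) = (1/0.015) × 0.4216^(2/3) × 0.00027^(1/2) = 0.616 m/s.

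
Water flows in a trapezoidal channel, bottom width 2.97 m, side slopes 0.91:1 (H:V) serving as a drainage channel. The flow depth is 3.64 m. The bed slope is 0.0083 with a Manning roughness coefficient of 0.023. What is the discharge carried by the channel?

Q = 133 m³/s

With bottom width b = 2.97 m and side slope z = 0.91: A = (b + zy)y = (2.97 + 0.91×3.64)×3.64 = 22.87 m²; P = b + 2y√(1+z²) = 2.97 + 2×3.64×1.352 = 12.81 m.
Hydraulic radius R = A/P = 22.87/12.81 = 1.785 m.
Manning's equation: Q = (1/n) A R^(2/3) S^(1/2) = (1/0.023) × 22.87 × 1.785^(2/3) × 0.0083^(1/2) = 133 m³/s.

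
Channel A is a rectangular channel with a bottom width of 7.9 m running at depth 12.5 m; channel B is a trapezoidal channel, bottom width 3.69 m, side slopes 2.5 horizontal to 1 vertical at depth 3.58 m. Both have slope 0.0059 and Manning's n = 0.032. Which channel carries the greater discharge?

channel A

Channel A: Flow area A = b·y = 7.9 × 12.5 = 98.75 m². Wetted perimeter P = b + 2y = 7.9 + 2×12.5 = 32.9 m. Hydraulic radius R = A/P = 98.75/32.9 = 3.002 m. Q_A = (1/0.032)·98.75·3.002^(2/3)·√0.0059 = 493.2 m³/s.
Channel B: With bottom width b = 3.69 m and side slope z = 2.5: A = (b + zy)y = (3.69 + 2.5×3.58)×3.58 = 45.25 m²; P = b + 2y√(1+z²) = 3.69 + 2×3.58×2.693 = 22.97 m. Hydraulic radius R = A/P = 45.25/22.97 = 1.97 m. Q_B = (1/0.032)·45.25·1.97^(2/3)·√0.0059 = 170.7 m³/s.
Q_A = 493.2 m³/s vs Q_B = 170.7 m³/s, so channel A carries more.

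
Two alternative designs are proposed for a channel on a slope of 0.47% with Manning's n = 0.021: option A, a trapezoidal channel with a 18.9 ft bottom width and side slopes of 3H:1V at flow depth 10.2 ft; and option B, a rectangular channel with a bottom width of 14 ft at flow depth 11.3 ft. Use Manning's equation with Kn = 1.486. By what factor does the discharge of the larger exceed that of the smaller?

Channel A: With bottom width b = 18.9 ft and side slope z = 3: A = (b + zy)y = (18.9 + 3×10.2)×10.2 = 504.9 ft²; P = b + 2y√(1+z²) = 18.9 + 2×10.2×3.162 = 83.41 ft. Hydraulic radius R = A/P = 504.9/83.41 = 6.053 ft. Q_A = (1.486/0.021)·504.9·6.053^(2/3)·√0.0047 = 8135 ft³/s.
Channel B: Flow area A = b·y = 14 × 11.3 = 158.2 ft². Wetted perimeter P = b + 2y = 14 + 2×11.3 = 36.6 ft. Hydraulic radius R = A/P = 158.2/36.6 = 4.322 ft. Q_B = (1.486/0.021)·158.2·4.322^(2/3)·√0.0047 = 2036 ft³/s.
The larger discharge is 8135 ft³/s and the smaller is 2036 ft³/s; the ratio is 3.99.

3.99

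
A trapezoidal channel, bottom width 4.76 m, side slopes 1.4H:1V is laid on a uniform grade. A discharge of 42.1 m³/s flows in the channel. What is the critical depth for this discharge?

y_c = 1.68 m

At critical depth, Q² T / (g A³) = 1, i.e. A³/T = Q²/g = 42.1²/9.81 = 180.7.
Try y = 2.14 m: A³/T = 425.3 — over.
Try y = 1.27 m: A³/T = 68.84 — short.
Try y = 1.68 m: A³/T = 180.2 — matches.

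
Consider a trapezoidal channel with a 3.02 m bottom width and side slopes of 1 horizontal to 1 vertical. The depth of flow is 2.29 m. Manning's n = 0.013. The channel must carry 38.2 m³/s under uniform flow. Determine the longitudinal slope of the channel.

With bottom width b = 3.02 m and side slope z = 1: A = (b + zy)y = (3.02 + 1×2.29)×2.29 = 12.16 m²; P = b + 2y√(1+z²) = 3.02 + 2×2.29×1.414 = 9.497 m.
Hydraulic radius R = A/P = 12.16/9.497 = 1.28 m.
From Manning's equation, S = [nQ / (1 A R^(2/3))]² = [0.013 × 38.2 / (1 × 12.16 × 1.28^(2/3))]² = 0.0012.

S = 0.0012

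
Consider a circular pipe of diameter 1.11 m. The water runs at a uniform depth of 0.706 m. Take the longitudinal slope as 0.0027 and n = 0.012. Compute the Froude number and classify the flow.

For a circular section of diameter D = 1.11 m at depth y = 0.706 m, the central angle is θ = 2 arccos(1 − 2y/D) = 3.693 rad. Then A = (D²/8)(θ − sin θ) = 0.6494 m² and P = Dθ/2 = 2.049 m.
Hydraulic radius R = A/P = 0.6494/2.049 = 0.3168 m.
V = (1/n) R^(2/3) √S = (1/0.012) × 0.3168^(2/3) × √0.0027 = 2.012 m/s. Hydraulic depth D_h = A/T = 0.6494/1.068 = 0.6079 m.
Froude number Fr = V/√(g·D_h) = 2.012/√(9.81×0.6079) = 0.824, which is less than 1, so the flow is subcritical.

subcritical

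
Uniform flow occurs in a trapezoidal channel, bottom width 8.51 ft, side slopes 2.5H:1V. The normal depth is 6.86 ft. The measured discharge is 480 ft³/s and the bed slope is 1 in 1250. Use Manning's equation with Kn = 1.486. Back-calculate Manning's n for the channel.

n = 0.038

With bottom width b = 8.51 ft and side slope z = 2.5: A = (b + zy)y = (8.51 + 2.5×6.86)×6.86 = 176 ft²; P = b + 2y√(1+z²) = 8.51 + 2×6.86×2.693 = 45.45 ft.
Hydraulic radius R = A/P = 176/45.45 = 3.873 ft.
Rearranging Manning's equation: n = (1.486/Q) A R^(2/3) S^(1/2) = (1.486/480) × 176 × 3.873^(2/3) × √0.0008 = 0.038.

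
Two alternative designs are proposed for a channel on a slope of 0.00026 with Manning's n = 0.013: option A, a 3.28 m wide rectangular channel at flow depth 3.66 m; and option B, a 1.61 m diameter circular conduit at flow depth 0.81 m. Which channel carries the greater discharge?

Channel A: Flow area A = b·y = 3.28 × 3.66 = 12 m². Wetted perimeter P = b + 2y = 3.28 + 2×3.66 = 10.6 m. Hydraulic radius R = A/P = 12/10.6 = 1.133 m. Q_A = (1/0.013)·12·1.133^(2/3)·√0.00026 = 16.18 m³/s.
Channel B: For a circular section of diameter D = 1.61 m at depth y = 0.81 m, the central angle is θ = 2 arccos(1 − 2y/D) = 3.154 rad. Then A = (D²/8)(θ − sin θ) = 1.026 m² and P = Dθ/2 = 2.539 m. Hydraulic radius R = A/P = 1.026/2.539 = 0.4041 m. Q_B = (1/0.013)·1.026·0.4041^(2/3)·√0.00026 = 0.6955 m³/s.
Q_A = 16.18 m³/s vs Q_B = 0.6955 m³/s, so channel A carries more.

channel A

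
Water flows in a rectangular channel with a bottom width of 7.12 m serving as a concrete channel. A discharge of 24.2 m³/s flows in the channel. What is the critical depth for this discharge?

y_c = 1.06 m

For a rectangular channel, critical depth y_c = (q²/g)^(1/3) where q = Q/b = 24.2/7.12 = 3.399 m²/s.
So y_c = (3.399²/9.81)^(1/3) = 1.06 m.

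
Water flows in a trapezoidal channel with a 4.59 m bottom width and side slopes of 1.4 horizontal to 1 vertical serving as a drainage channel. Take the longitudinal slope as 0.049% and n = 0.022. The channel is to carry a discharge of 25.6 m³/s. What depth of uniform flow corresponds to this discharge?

Manning's equation rearranged: A R^(2/3) = nQ / (1·√S) = 0.022 × 25.6 / (√0.00049) = 25.44.
Try y = 2.13 m: A R^(2/3) = 19.73 — low.
Try y = 2.77 m: A R^(2/3) = 32.9 — high.
Try y = 2.43 m: A R^(2/3) = 25.44 — matches.

y_n = 2.43 m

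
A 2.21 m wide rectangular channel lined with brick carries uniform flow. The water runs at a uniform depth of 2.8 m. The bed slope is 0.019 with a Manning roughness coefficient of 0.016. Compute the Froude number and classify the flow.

supercritical

Flow area A = b·y = 2.21 × 2.8 = 6.188 m². Wetted perimeter P = b + 2y = 2.21 + 2×2.8 = 7.81 m.
Hydraulic radius R = A/P = 6.188/7.81 = 0.7923 m.
V = (1/n) R^(2/3) √S = (1/0.016) × 0.7923^(2/3) × √0.019 = 7.377 m/s. Hydraulic depth D_h = A/T = 6.188/2.21 = 2.8 m.
Froude number Fr = V/√(g·D_h) = 7.377/√(9.81×2.8) = 1.41, which is greater than 1, so the flow is supercritical.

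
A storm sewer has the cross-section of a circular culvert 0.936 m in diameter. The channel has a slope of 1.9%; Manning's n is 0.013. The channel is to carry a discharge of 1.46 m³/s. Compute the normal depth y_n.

y_n = 0.483 m

Manning's equation rearranged: A R^(2/3) = nQ / (1·√S) = 0.013 × 1.46 / (√0.019) = 0.1377.
At y = 0.597 m: A R^(2/3) = 0.1923 — high.
At y = 0.331 m: A R^(2/3) = 0.07005 — low.
At y = 0.483 m: A R^(2/3) = 0.1378 — close enough.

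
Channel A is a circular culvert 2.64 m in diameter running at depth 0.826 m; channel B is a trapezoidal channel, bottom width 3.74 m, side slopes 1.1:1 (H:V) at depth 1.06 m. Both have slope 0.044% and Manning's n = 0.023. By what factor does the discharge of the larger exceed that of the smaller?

Channel A: For a circular section of diameter D = 2.64 m at depth y = 0.826 m, the central angle is θ = 2 arccos(1 − 2y/D) = 2.374 rad. Then A = (D²/8)(θ − sin θ) = 1.464 m² and P = Dθ/2 = 3.134 m. Hydraulic radius R = A/P = 1.464/3.134 = 0.4671 m. Q_A = (1/0.023)·1.464·0.4671^(2/3)·√0.00044 = 0.8037 m³/s.
Channel B: With bottom width b = 3.74 m and side slope z = 1.1: A = (b + zy)y = (3.74 + 1.1×1.06)×1.06 = 5.2 m²; P = b + 2y√(1+z²) = 3.74 + 2×1.06×1.487 = 6.892 m. Hydraulic radius R = A/P = 5.2/6.892 = 0.7546 m. Q_B = (1/0.023)·5.2·0.7546^(2/3)·√0.00044 = 3.931 m³/s.
The larger discharge is 3.931 m³/s and the smaller is 0.8037 m³/s; the ratio is 4.89.

4.89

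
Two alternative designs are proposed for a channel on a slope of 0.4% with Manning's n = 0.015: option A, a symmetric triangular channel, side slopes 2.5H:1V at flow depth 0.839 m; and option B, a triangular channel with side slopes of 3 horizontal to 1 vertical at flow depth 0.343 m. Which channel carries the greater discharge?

channel A

Channel A: For a triangular section with side slope z = 2.5: A = zy² = 2.5×0.839² = 1.76 m²; P = 2y√(1+z²) = 2×0.839×2.693 = 4.518 m. Hydraulic radius R = A/P = 1.76/4.518 = 0.3895 m. Q_A = (1/0.015)·1.76·0.3895^(2/3)·√0.004 = 3.957 m³/s.
Channel B: For a triangular section with side slope z = 3: A = zy² = 3×0.343² = 0.3529 m²; P = 2y√(1+z²) = 2×0.343×3.162 = 2.169 m. Hydraulic radius R = A/P = 0.3529/2.169 = 0.1627 m. Q_B = (1/0.015)·0.3529·0.1627^(2/3)·√0.004 = 0.4435 m³/s.
Q_A = 3.957 m³/s vs Q_B = 0.4435 m³/s, so channel A carries more.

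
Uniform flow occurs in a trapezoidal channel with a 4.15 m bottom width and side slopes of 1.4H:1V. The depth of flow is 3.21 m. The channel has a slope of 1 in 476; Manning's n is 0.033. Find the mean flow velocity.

V = 2.08 m/s

With bottom width b = 4.15 m and side slope z = 1.4: A = (b + zy)y = (4.15 + 1.4×3.21)×3.21 = 27.75 m²; P = b + 2y√(1+z²) = 4.15 + 2×3.21×1.72 = 15.2 m.
Hydraulic radius R = A/P = 27.75/15.2 = 1.826 m.
From Manning's equation, V = (1/n) R^(2/3) S^(1/2) = (1/0.033) × 1.826^(2/3) × 0.002101^(1/2) = 2.08 m/s.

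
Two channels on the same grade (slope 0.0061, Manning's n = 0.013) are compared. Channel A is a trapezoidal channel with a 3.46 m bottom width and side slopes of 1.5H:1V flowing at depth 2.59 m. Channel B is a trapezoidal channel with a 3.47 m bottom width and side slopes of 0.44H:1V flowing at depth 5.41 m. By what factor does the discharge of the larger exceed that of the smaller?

Channel A: With bottom width b = 3.46 m and side slope z = 1.5: A = (b + zy)y = (3.46 + 1.5×2.59)×2.59 = 19.02 m²; P = b + 2y√(1+z²) = 3.46 + 2×2.59×1.803 = 12.8 m. Hydraulic radius R = A/P = 19.02/12.8 = 1.486 m. Q_A = (1/0.013)·19.02·1.486^(2/3)·√0.0061 = 148.9 m³/s.
Channel B: With bottom width b = 3.47 m and side slope z = 0.44: A = (b + zy)y = (3.47 + 0.44×5.41)×5.41 = 31.65 m²; P = b + 2y√(1+z²) = 3.47 + 2×5.41×1.093 = 15.29 m. Hydraulic radius R = A/P = 31.65/15.29 = 2.07 m. Q_B = (1/0.013)·31.65·2.07^(2/3)·√0.0061 = 308.8 m³/s.
The larger discharge is 308.8 m³/s and the smaller is 148.9 m³/s; the ratio is 2.07.

2.07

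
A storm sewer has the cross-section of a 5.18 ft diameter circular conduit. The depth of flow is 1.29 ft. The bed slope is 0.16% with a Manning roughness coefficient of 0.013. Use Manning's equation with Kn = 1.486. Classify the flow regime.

For a circular section of diameter D = 5.18 ft at depth y = 1.29 ft, the central angle is θ = 2 arccos(1 − 2y/D) = 2.09 rad. Then A = (D²/8)(θ − sin θ) = 4.098 ft² and P = Dθ/2 = 5.413 ft.
Hydraulic radius R = A/P = 4.098/5.413 = 0.757 ft.
V = (1.486/n) R^(2/3) √S = (1.486/0.013) × 0.757^(2/3) × √0.0016 = 3.798 ft/s. Hydraulic depth D_h = A/T = 4.098/4.48 = 0.9146 ft.
Froude number Fr = V/√(g·D_h) = 3.798/√(32.2×0.9146) = 0.7, which is less than 1, so the flow is subcritical.

subcritical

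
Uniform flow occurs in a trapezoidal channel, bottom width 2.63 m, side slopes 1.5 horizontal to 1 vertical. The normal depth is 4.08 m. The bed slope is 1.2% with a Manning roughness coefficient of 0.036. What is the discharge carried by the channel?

With bottom width b = 2.63 m and side slope z = 1.5: A = (b + zy)y = (2.63 + 1.5×4.08)×4.08 = 35.7 m²; P = b + 2y√(1+z²) = 2.63 + 2×4.08×1.803 = 17.34 m.
Hydraulic radius R = A/P = 35.7/17.34 = 2.059 m.
Manning's equation: Q = (1/n) A R^(2/3) S^(1/2) = (1/0.036) × 35.7 × 2.059^(2/3) × 0.012^(1/2) = 176 m³/s.

Q = 176 m³/s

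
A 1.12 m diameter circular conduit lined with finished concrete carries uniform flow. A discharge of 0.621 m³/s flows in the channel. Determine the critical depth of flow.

At critical depth, Q² T / (g A³) = 1, i.e. A³/T = Q²/g = 0.621²/9.81 = 0.03931.
At y = 0.34 m: A³/T = 0.01567 — low.
At y = 0.548 m: A³/T = 0.09825 — high.
At y = 0.431 m: A³/T = 0.03914 — ≈ 0.03931.

y_c = 0.431 m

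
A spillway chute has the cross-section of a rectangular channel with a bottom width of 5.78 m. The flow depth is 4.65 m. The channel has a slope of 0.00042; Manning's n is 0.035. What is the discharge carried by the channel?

Flow area A = b·y = 5.78 × 4.65 = 26.88 m². Wetted perimeter P = b + 2y = 5.78 + 2×4.65 = 15.08 m.
Hydraulic radius R = A/P = 26.88/15.08 = 1.782 m.
Manning's equation: Q = (1/n) A R^(2/3) S^(1/2) = (1/0.035) × 26.88 × 1.782^(2/3) × 0.00042^(1/2) = 23.1 m³/s.

Q = 23.1 m³/s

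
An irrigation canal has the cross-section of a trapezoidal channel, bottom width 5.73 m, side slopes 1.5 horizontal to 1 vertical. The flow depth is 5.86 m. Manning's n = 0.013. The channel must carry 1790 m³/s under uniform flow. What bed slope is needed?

With bottom width b = 5.73 m and side slope z = 1.5: A = (b + zy)y = (5.73 + 1.5×5.86)×5.86 = 85.09 m²; P = b + 2y√(1+z²) = 5.73 + 2×5.86×1.803 = 26.86 m.
Hydraulic radius R = A/P = 85.09/26.86 = 3.168 m.
From Manning's equation, S = [nQ / (1 A R^(2/3))]² = [0.013 × 1790 / (1 × 85.09 × 3.168^(2/3))]² = 0.0161.

S = 0.0161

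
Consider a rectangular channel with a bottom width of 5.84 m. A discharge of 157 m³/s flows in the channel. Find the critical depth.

For a rectangular channel, critical depth y_c = (q²/g)^(1/3) where q = Q/b = 157/5.84 = 26.88 m²/s.
So y_c = (26.88²/9.81)^(1/3) = 4.19 m.

y_c = 4.19 m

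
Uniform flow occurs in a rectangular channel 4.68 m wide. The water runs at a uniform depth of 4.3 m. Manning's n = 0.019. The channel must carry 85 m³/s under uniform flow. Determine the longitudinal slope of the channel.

S = 0.0037

Flow area A = b·y = 4.68 × 4.3 = 20.12 m². Wetted perimeter P = b + 2y = 4.68 + 2×4.3 = 13.28 m.
Hydraulic radius R = A/P = 20.12/13.28 = 1.515 m.
From Manning's equation, S = [nQ / (1 A R^(2/3))]² = [0.019 × 85 / (1 × 20.12 × 1.515^(2/3))]² = 0.0037.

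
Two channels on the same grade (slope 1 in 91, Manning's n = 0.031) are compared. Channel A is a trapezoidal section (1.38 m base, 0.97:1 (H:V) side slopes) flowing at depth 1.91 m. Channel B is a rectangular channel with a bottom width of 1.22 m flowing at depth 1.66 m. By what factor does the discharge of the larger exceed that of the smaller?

4.94

Channel A: With bottom width b = 1.38 m and side slope z = 0.97: A = (b + zy)y = (1.38 + 0.97×1.91)×1.91 = 6.174 m²; P = b + 2y√(1+z²) = 1.38 + 2×1.91×1.393 = 6.702 m. Hydraulic radius R = A/P = 6.174/6.702 = 0.9213 m. Q_A = (1/0.031)·6.174·0.9213^(2/3)·√0.01099 = 19.77 m³/s.
Channel B: Flow area A = b·y = 1.22 × 1.66 = 2.025 m². Wetted perimeter P = b + 2y = 1.22 + 2×1.66 = 4.54 m. Hydraulic radius R = A/P = 2.025/4.54 = 0.4461 m. Q_B = (1/0.031)·2.025·0.4461^(2/3)·√0.01099 = 3.998 m³/s.
The larger discharge is 19.77 m³/s and the smaller is 3.998 m³/s; the ratio is 4.94.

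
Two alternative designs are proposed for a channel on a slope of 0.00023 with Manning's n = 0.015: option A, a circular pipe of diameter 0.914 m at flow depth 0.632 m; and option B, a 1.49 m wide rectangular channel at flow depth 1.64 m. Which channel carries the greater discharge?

channel B

Channel A: For a circular section of diameter D = 0.914 m at depth y = 0.632 m, the central angle is θ = 2 arccos(1 − 2y/D) = 3.928 rad. Then A = (D²/8)(θ − sin θ) = 0.484 m² and P = Dθ/2 = 1.795 m. Hydraulic radius R = A/P = 0.484/1.795 = 0.2697 m. Q_A = (1/0.015)·0.484·0.2697^(2/3)·√0.00023 = 0.2043 m³/s.
Channel B: Flow area A = b·y = 1.49 × 1.64 = 2.444 m². Wetted perimeter P = b + 2y = 1.49 + 2×1.64 = 4.77 m. Hydraulic radius R = A/P = 2.444/4.77 = 0.5123 m. Q_B = (1/0.015)·2.444·0.5123^(2/3)·√0.00023 = 1.582 m³/s.
Q_A = 0.2043 m³/s vs Q_B = 1.582 m³/s, so channel B carries more.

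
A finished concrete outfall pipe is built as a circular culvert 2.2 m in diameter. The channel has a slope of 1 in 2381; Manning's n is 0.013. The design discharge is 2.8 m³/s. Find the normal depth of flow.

y_n = 1.35 m

Manning's equation rearranged: A R^(2/3) = nQ / (1·√S) = 0.013 × 2.8 / (√0.00042) = 1.776.
Trying y = 0.935 m: A R^(2/3) = 0.9599 — low.
Trying y = 1.65 m: A R^(2/3) = 2.327 — high.
Trying y = 1.35 m: A R^(2/3) = 1.774 — close enough.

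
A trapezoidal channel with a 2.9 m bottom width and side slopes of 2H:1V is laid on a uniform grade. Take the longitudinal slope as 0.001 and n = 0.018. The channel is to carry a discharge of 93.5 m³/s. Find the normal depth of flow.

y_n = 3.52 m

Manning's equation rearranged: A R^(2/3) = nQ / (1·√S) = 0.018 × 93.5 / (√0.001) = 53.22.
Trying y = 2.56 m: A R^(2/3) = 26.07 — low.
Trying y = 4.22 m: A R^(2/3) = 80.9 — high.
Trying y = 3.52 m: A R^(2/3) = 53.24 — ≈ 53.22.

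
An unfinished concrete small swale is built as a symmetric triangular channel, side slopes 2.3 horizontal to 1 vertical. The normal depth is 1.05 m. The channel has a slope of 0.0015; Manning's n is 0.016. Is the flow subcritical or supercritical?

For a triangular section with side slope z = 2.3: A = zy² = 2.3×1.05² = 2.536 m²; P = 2y√(1+z²) = 2×1.05×2.508 = 5.267 m.
Hydraulic radius R = A/P = 2.536/5.267 = 0.4815 m.
V = (1/n) R^(2/3) √S = (1/0.016) × 0.4815^(2/3) × √0.0015 = 1.487 m/s. Hydraulic depth D_h = A/T = 2.536/4.83 = 0.525 m.
Froude number Fr = V/√(g·D_h) = 1.487/√(9.81×0.525) = 0.655, which is less than 1, so the flow is subcritical.

subcritical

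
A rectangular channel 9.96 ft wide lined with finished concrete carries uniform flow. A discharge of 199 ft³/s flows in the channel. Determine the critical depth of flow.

y_c = 2.31 ft

For a rectangular channel, critical depth y_c = (q²/g)^(1/3) where q = Q/b = 199/9.96 = 19.98 ft²/s.
So y_c = (19.98²/32.2)^(1/3) = 2.31 ft.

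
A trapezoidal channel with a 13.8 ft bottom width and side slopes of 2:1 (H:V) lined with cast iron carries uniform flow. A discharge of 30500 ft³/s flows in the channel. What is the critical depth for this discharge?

y_c = 23.8 ft

At critical depth, Q² T / (g A³) = 1, i.e. A³/T = Q²/g = 30500²/32.2 = 28890000.
At y = 26.3 ft: A³/T = 44750000 — over.
At y = 18.5 ft: A³/T = 9454000 — short.
At y = 23.8 ft: A³/T = 28630000 — ≈ 28890000.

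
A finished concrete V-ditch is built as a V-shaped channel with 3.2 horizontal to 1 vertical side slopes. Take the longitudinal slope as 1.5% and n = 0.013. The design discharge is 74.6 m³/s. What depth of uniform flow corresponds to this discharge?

y_n = 1.69 m

Manning's equation rearranged: A R^(2/3) = nQ / (1·√S) = 0.013 × 74.6 / (√0.015) = 7.918.
Trying y = 1.86 m: A R^(2/3) = 10.23 — high.
Trying y = 1.5 m: A R^(2/3) = 5.762 — low.
Trying y = 1.69 m: A R^(2/3) = 7.919 — close enough.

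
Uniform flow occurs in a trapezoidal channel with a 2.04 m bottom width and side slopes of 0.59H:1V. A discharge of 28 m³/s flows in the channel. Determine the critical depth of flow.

y_c = 2.16 m

At critical depth, Q² T / (g A³) = 1, i.e. A³/T = Q²/g = 28²/9.81 = 79.92.
At y = 2.71 m: A³/T = 183.1 — high.
At y = 2.16 m: A³/T = 79.96 — matches.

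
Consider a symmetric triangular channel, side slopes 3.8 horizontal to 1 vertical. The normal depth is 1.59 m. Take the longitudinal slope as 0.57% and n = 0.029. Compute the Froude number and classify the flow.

For a triangular section with side slope z = 3.8: A = zy² = 3.8×1.59² = 9.607 m²; P = 2y√(1+z²) = 2×1.59×3.929 = 12.5 m.
Hydraulic radius R = A/P = 9.607/12.5 = 0.7688 m.
V = (1/n) R^(2/3) √S = (1/0.029) × 0.7688^(2/3) × √0.0057 = 2.185 m/s. Hydraulic depth D_h = A/T = 9.607/12.08 = 0.795 m.
Froude number Fr = V/√(g·D_h) = 2.185/√(9.81×0.795) = 0.782, which is less than 1, so the flow is subcritical.

subcritical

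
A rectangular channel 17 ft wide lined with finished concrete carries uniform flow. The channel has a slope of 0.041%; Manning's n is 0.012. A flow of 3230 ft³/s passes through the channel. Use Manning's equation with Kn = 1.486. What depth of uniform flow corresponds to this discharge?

y_n = 22.5 ft

Manning's equation rearranged: A R^(2/3) = nQ / (1.486·√S) = 0.012 × 3230 / (1.486 × √0.00041) = 1288.
Trying y = 25 ft: A R^(2/3) = 1456 — too large.
Trying y = 16.5 ft: A R^(2/3) = 885.6 — too small.
Trying y = 22.5 ft: A R^(2/3) = 1287 — matches.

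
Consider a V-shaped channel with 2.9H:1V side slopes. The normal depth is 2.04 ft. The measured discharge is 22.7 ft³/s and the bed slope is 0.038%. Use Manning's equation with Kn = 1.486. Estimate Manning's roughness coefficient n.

For a triangular section with side slope z = 2.9: A = zy² = 2.9×2.04² = 12.07 ft²; P = 2y√(1+z²) = 2×2.04×3.068 = 12.52 ft.
Hydraulic radius R = A/P = 12.07/12.52 = 0.9643 ft.
Rearranging Manning's equation: n = (1.486/Q) A R^(2/3) S^(1/2) = (1.486/22.7) × 12.07 × 0.9643^(2/3) × √0.00038 = 0.015.

n = 0.015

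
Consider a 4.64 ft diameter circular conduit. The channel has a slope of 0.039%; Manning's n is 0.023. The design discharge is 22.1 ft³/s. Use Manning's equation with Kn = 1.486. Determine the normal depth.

Manning's equation rearranged: A R^(2/3) = nQ / (1.486·√S) = 0.023 × 22.1 / (1.486 × √0.00039) = 17.32.
Try y = 3.92 ft: A R^(2/3) = 19.15 — high.
Try y = 2.57 ft: A R^(2/3) = 11.06 — low.
Try y = 3.53 ft: A R^(2/3) = 17.3 — matches.

y_n = 3.53 ft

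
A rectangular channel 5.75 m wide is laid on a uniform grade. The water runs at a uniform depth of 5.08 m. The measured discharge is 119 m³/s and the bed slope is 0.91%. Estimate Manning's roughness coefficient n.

n = 0.0351

Flow area A = b·y = 5.75 × 5.08 = 29.21 m². Wetted perimeter P = b + 2y = 5.75 + 2×5.08 = 15.91 m.
Hydraulic radius R = A/P = 29.21/15.91 = 1.836 m.
Rearranging Manning's equation: n = (1/Q) A R^(2/3) S^(1/2) = (1/119) × 29.21 × 1.836^(2/3) × √0.0091 = 0.0351.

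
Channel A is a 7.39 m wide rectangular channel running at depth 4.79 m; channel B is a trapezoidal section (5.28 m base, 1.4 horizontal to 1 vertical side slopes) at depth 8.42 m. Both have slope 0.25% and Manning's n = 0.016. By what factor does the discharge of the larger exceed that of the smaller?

Channel A: Flow area A = b·y = 7.39 × 4.79 = 35.4 m². Wetted perimeter P = b + 2y = 7.39 + 2×4.79 = 16.97 m. Hydraulic radius R = A/P = 35.4/16.97 = 2.086 m. Q_A = (1/0.016)·35.4·2.086^(2/3)·√0.0025 = 180.6 m³/s.
Channel B: With bottom width b = 5.28 m and side slope z = 1.4: A = (b + zy)y = (5.28 + 1.4×8.42)×8.42 = 143.7 m²; P = b + 2y√(1+z²) = 5.28 + 2×8.42×1.72 = 34.25 m. Hydraulic radius R = A/P = 143.7/34.25 = 4.196 m. Q_B = (1/0.016)·143.7·4.196^(2/3)·√0.0025 = 1168 m³/s.
The larger discharge is 1168 m³/s and the smaller is 180.6 m³/s; the ratio is 6.47.

6.47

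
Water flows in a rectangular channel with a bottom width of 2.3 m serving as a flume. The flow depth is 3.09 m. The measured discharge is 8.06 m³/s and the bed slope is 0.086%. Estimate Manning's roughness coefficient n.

Flow area A = b·y = 2.3 × 3.09 = 7.107 m². Wetted perimeter P = b + 2y = 2.3 + 2×3.09 = 8.48 m.
Hydraulic radius R = A/P = 7.107/8.48 = 0.8381 m.
Rearranging Manning's equation: n = (1/Q) A R^(2/3) S^(1/2) = (1/8.06) × 7.107 × 0.8381^(2/3) × √0.00086 = 0.023.

n = 0.023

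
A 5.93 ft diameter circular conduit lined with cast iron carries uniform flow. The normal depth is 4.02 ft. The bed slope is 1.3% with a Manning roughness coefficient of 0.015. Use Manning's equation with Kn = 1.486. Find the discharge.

For a circular section of diameter D = 5.93 ft at depth y = 4.02 ft, the central angle is θ = 2 arccos(1 − 2y/D) = 3.869 rad. Then A = (D²/8)(θ − sin θ) = 19.93 ft² and P = Dθ/2 = 11.47 ft.
Hydraulic radius R = A/P = 19.93/11.47 = 1.737 ft.
Manning's equation: Q = (1.486/n) A R^(2/3) S^(1/2) = (1.486/0.015) × 19.93 × 1.737^(2/3) × 0.013^(1/2) = 325 ft³/s.

Q = 325 ft³/s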